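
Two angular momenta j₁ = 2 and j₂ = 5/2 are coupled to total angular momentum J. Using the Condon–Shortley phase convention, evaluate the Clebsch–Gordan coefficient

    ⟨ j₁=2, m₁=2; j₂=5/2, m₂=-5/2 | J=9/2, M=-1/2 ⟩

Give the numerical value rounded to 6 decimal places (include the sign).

√[10·0!4!5!/10! · 4!0!0!5!4!5!] = √(460800/7)
  +(−1)^0/∏(0,0,0,0,4,5)! = 1/2880  (running 1/2880)
⟨..|..⟩ = √(460800/7)·(1/2880) = +0.089087

+0.089087  (= +√(1/126))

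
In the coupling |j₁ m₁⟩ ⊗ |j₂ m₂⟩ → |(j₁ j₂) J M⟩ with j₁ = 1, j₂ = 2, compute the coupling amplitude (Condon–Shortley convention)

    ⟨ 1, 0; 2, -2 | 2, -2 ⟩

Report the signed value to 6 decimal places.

+0.816497  (= +√(2/3))

√[5·1!1!3!/6! · 1!1!0!4!0!4!] = √(24)
  +(−1)^0/∏(0,1,1,0,0,3)! = 1/6  (running 1/6)
⟨..|..⟩ = √(24)·(1/6) = +0.816497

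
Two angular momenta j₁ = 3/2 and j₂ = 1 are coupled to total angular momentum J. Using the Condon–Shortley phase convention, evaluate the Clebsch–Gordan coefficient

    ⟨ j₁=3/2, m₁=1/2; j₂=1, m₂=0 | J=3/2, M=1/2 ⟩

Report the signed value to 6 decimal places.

+√(1/15) ≈ +0.258199

triangle: 1!×2!×1!/5! = 2/120
(j±m)!: 2!×1!×1!×1!×2!×1! = 4
prefactor² = (2J+1)×Δ×N² = 4/15
  k=0: +1/(0!×1!×1!×1!×1!×0!) = 1
  k=1: −1/(1!×0!×0!×0!×2!×1!) = -1/2
Σ = 1/2  ⇒  CG² = 4/15×1/2² = 1/15
CG = +√(1/15) = +0.258199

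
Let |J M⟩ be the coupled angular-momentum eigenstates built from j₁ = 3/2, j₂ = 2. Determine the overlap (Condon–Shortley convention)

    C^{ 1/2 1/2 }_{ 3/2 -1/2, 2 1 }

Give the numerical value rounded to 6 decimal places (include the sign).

√[2·3!0!1!/5! · 1!2!3!1!1!0!] = √(6/5)
  +(−1)^2/∏(2,1,0,1,0,0)! = 1/2  (running 1/2)
⟨..|..⟩ = √(6/5)·(1/2) = +0.547723

+0.547723  (= +√(3/10))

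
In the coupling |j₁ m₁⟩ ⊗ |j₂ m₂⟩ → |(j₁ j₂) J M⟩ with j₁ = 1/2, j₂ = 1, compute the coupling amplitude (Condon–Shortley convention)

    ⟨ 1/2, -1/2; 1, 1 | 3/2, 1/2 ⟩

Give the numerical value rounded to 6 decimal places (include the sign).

+√(1/3) ≈ +0.577350

triangle: 0!·1!·2!/4! = 2/24
(j±m)!: 0!·1!·2!·0!·2!·1! = 4
prefactor² = (2J+1)·Δ·N² = 4/3
  k=0: +1/(0!·0!·1!·2!·0!·0!) = 1/2
Σ = 1/2  ⇒  CG² = 4/3·1/2² = 1/3
CG = +√(1/3) = +0.577350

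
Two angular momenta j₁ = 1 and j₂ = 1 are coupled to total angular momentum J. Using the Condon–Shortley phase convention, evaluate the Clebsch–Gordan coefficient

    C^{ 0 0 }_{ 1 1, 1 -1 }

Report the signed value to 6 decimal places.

j₁+j₂−J=2  J+j₁−j₂=0  J−j₁+j₂=0  j₁+j₂+J+1=3
(j₁±m₁, j₂±m₂, J±M) = (2,0,0,2,0,0)
P² = 4/3
sum k=0..0:
  [0] +1/2 = 1/2
S = 1/2
C² = P²·S² = 1/3 ; C = +0.577350

+0.577350  (= +√(1/3))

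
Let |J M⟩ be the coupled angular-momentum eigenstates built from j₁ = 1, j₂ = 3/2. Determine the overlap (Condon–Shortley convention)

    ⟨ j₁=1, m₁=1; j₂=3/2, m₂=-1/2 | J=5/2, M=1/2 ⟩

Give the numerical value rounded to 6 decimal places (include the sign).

+0.547723  (= +√(3/10))

triangle: 0!×2!×3!/6! = 12/720
(j±m)!: 2!×0!×1!×2!×3!×2! = 48
prefactor² = (2J+1)×Δ×N² = 24/5
  k=0: +1/(0!×0!×0!×1!×2!×2!) = 1/4
Σ = 1/4  ⇒  CG² = 24/5×1/4² = 3/10
CG = +√(3/10) = +0.547723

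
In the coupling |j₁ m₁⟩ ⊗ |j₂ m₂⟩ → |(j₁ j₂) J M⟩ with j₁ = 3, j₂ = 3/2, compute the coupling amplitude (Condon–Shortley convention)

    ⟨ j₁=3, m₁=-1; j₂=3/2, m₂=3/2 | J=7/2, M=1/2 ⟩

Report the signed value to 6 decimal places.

−√(8/21) = -0.617213

triangle: 1!×5!×2!/9! = 240/362880
(j±m)!: 2!×4!×3!×0!×4!×3! = 41472
prefactor² = (2J+1)×Δ×N² = 1536/7
  k=1: −1/(1!×0!×3!×2!×2!×0!) = -1/24
Σ = -1/24  ⇒  CG² = 1536/7×(-1/24)² = 8/21
CG = −√(8/21) = -0.617213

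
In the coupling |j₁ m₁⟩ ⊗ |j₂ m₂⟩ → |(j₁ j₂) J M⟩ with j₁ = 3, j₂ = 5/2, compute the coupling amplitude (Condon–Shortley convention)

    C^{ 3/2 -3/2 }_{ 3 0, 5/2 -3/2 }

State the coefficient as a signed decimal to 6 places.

−√(6/35) ≈ -0.414039

triangle: 4!×2!×1!/8! = 48/40320
(j±m)!: 3!×3!×1!×4!×0!×3! = 5184
prefactor² = (2J+1)×Δ×N² = 864/35
  k=1: −1/(1!×3!×2!×0!×0!×1!) = -1/12
Σ = -1/12  ⇒  CG² = 864/35×(-1/12)² = 6/35
CG = −√(6/35) = -0.414039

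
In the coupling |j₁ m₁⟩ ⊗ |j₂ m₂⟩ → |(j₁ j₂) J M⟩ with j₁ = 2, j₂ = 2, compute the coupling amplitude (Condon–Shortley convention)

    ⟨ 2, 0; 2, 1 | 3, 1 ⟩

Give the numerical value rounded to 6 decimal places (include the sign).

triangle: 1!*3!*3!/8! = 36/40320
(j±m)!: 2!*2!*3!*1!*4!*2! = 1152
prefactor² = (2J+1)*Δ*N² = 36/5
  k=0: +1/(0!*1!*2!*3!*1!*0!) = 1/12
  k=1: −1/(1!*0!*1!*2!*2!*1!) = -1/4
Σ = -1/6  ⇒  CG² = 36/5*(-1/6)² = 1/5
CG = −√(1/5) = -0.447214

−√(1/5) ≈ -0.447214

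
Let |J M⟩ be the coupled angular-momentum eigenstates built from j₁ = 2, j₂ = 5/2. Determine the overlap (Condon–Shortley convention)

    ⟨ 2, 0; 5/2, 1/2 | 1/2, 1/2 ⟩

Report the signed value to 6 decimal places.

j₁+j₂−J=4  J+j₁−j₂=0  J−j₁+j₂=1  j₁+j₂+J+1=6
(j₁±m₁, j₂±m₂, J±M) = (2,2,3,2,1,0)
P² = 16/5
sum k=2..2:
  [2] +1/4 = 1/4
S = 1/4
C² = P²·S² = 1/5 ; C = +0.447214

+0.447214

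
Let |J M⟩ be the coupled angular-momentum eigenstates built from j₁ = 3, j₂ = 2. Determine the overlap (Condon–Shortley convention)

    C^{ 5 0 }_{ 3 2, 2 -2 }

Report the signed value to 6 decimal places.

triangle: 0!*6!*4!/11! = 17280/39916800
(j±m)!: 5!*1!*0!*4!*5!*5! = 41472000
prefactor² = (2J+1)*Δ*N² = 1382400/7
  k=0: +1/(0!*0!*1!*0!*5!*4!) = 1/2880
Σ = 1/2880  ⇒  CG² = 1382400/7*1/2880² = 1/42
CG = +√(1/42) = +0.154303

+√(1/42) = +0.154303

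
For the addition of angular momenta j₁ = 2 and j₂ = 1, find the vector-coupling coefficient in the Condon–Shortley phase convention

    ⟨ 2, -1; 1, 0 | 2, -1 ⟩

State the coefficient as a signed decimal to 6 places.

-0.408248  (= −√(1/6))

j₁+j₂−J=1  J+j₁−j₂=3  J−j₁+j₂=1  j₁+j₂+J+1=6
(j₁±m₁, j₂±m₂, J±M) = (1,3,1,1,1,3)
P² = 3/2
sum k=0..1:
  [0] +1/6 = 1/6
  [1] −1/2 = -1/2
S = -1/3
C² = P²·S² = 1/6 ; C = -0.408248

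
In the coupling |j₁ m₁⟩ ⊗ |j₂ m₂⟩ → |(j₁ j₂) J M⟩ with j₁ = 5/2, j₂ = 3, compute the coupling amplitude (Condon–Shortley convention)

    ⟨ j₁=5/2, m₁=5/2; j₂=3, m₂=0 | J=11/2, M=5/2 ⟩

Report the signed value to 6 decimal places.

√[12·0!5!6!/12! · 5!0!3!3!8!3!] = √(24883200/11)
  +(−1)^0/∏(0,0,0,3,5,3)! = 1/4320  (running 1/4320)
⟨..|..⟩ = √(24883200/11)·(1/4320) = +0.348155

+√(4/33) ≈ +0.348155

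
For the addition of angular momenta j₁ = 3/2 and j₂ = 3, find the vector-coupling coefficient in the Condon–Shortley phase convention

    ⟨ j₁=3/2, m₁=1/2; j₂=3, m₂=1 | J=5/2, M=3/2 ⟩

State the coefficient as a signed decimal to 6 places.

j₁+j₂−J=2  J+j₁−j₂=1  J−j₁+j₂=4  j₁+j₂+J+1=8
(j₁±m₁, j₂±m₂, J±M) = (2,1,4,2,4,1)
P² = 576/35
sum k=0..1:
  [0] +1/48 = 1/48
  [1] −1/6 = -1/6
S = -7/48
C² = P²·S² = 7/20 ; C = -0.591608

−√(7/20) = -0.591608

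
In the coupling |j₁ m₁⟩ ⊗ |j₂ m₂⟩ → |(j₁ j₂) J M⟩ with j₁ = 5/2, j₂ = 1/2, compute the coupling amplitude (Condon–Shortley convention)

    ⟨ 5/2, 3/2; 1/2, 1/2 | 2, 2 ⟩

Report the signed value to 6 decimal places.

triangle: 1!·4!·0!/6! = 24/720
(j±m)!: 4!·1!·1!·0!·4!·0! = 576
prefactor² = (2J+1)·Δ·N² = 96
  k=1: −1/(1!·0!·0!·0!·4!·0!) = -1/24
Σ = -1/24  ⇒  CG² = 96·(-1/24)² = 1/6
CG = −√(1/6) = -0.408248

-0.408248  (= −√(1/6))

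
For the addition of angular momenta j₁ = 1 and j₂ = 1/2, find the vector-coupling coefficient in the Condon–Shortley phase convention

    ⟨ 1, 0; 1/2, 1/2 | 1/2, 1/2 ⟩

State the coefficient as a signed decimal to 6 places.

-0.577350

√[2·1!1!0!/3! · 1!1!1!0!1!0!] = √(1/3)
  +(−1)^1/∏(1,0,0,0,1,0)! = -1  (running -1)
⟨..|..⟩ = √(1/3)·(-1) = -0.577350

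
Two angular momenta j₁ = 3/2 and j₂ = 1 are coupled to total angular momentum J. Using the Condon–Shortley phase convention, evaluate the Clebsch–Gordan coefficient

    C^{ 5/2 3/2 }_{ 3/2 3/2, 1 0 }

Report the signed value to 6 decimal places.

√[6·0!3!2!/6! · 3!0!1!1!4!1!] = √(72/5)
  +(−1)^0/∏(0,0,0,1,3,1)! = 1/6  (running 1/6)
⟨..|..⟩ = √(72/5)·(1/6) = +0.632456

+0.632456  (= +√(2/5))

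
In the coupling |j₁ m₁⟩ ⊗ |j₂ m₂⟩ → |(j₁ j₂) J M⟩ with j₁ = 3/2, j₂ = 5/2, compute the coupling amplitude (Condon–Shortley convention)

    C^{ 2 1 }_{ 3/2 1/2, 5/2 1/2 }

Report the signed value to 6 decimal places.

-0.545545

j₁+j₂−J=2  J+j₁−j₂=1  J−j₁+j₂=3  j₁+j₂+J+1=7
(j₁±m₁, j₂±m₂, J±M) = (2,1,3,2,3,1)
P² = 12/7
sum k=0..1:
  [0] +1/12 = 1/12
  [1] −1/2 = -1/2
S = -5/12
C² = P²·S² = 25/84 ; C = -0.545545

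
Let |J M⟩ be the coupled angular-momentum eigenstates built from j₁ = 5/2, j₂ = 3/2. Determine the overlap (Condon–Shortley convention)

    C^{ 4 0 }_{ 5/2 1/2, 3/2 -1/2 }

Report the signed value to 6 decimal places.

triangle: 0!·5!·3!/9! = 720/362880
(j±m)!: 3!·2!·1!·2!·4!·4! = 13824
prefactor² = (2J+1)·Δ·N² = 1728/7
  k=0: +1/(0!·0!·2!·1!·3!·2!) = 1/24
Σ = 1/24  ⇒  CG² = 1728/7·1/24² = 3/7
CG = +√(3/7) = +0.654654

+0.654654  (= +√(3/7))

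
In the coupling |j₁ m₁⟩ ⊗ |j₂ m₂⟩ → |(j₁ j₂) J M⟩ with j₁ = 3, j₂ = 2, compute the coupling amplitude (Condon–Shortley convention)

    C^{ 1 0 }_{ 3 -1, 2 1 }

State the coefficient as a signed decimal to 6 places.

-0.478091

triangle: 4!·2!·0!/7! = 48/5040
(j±m)!: 2!·4!·3!·1!·1!·1! = 288
prefactor² = (2J+1)·Δ·N² = 288/35
  k=3: −1/(3!·1!·1!·0!·1!·0!) = -1/6
Σ = -1/6  ⇒  CG² = 288/35·(-1/6)² = 8/35
CG = −√(8/35) = -0.478091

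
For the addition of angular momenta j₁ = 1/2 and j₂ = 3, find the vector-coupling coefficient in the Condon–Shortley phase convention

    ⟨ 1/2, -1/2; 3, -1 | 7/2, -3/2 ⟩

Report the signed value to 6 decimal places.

triangle: 0!·1!·6!/8! = 720/40320
(j±m)!: 0!·1!·2!·4!·2!·5! = 11520
prefactor² = (2J+1)·Δ·N² = 11520/7
  k=0: +1/(0!·0!·1!·2!·0!·4!) = 1/48
Σ = 1/48  ⇒  CG² = 11520/7·1/48² = 5/7
CG = +√(5/7) = +0.845154

+0.845154  (= +√(5/7))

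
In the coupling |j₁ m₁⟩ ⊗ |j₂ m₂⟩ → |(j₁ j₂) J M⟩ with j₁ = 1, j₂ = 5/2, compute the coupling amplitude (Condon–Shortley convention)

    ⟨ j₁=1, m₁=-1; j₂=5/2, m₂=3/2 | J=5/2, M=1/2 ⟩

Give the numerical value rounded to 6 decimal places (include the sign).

−√(16/35) = -0.676123

triangle: 1!×1!×4!/7! = 24/5040
(j±m)!: 0!×2!×4!×1!×3!×2! = 576
prefactor² = (2J+1)×Δ×N² = 576/35
  k=1: −1/(1!×0!×1!×3!×0!×1!) = -1/6
Σ = -1/6  ⇒  CG² = 576/35×(-1/6)² = 16/35
CG = −√(16/35) = -0.676123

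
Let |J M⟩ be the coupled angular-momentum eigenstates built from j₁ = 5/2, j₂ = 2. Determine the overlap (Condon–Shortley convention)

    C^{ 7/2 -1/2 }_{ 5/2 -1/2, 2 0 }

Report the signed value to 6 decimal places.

j₁+j₂−J=1  J+j₁−j₂=4  J−j₁+j₂=3  j₁+j₂+J+1=9
(j₁±m₁, j₂±m₂, J±M) = (2,3,2,2,3,4)
P² = 768/35
sum k=0..1:
  [0] +1/12 = 1/12
  [1] −1/8 = -1/8
S = -1/24
C² = P²·S² = 4/105 ; C = -0.195180

-0.195180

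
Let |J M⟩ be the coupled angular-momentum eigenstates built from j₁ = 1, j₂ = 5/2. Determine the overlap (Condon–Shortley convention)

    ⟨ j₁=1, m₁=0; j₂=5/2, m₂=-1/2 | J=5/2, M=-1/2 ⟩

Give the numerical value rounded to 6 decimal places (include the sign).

+0.169031

j₁+j₂−J=1  J+j₁−j₂=1  J−j₁+j₂=4  j₁+j₂+J+1=7
(j₁±m₁, j₂±m₂, J±M) = (1,1,2,3,2,3)
P² = 144/35
sum k=0..1:
  [0] +1/4 = 1/4
  [1] −1/6 = -1/6
S = 1/12
C² = P²·S² = 1/35 ; C = +0.169031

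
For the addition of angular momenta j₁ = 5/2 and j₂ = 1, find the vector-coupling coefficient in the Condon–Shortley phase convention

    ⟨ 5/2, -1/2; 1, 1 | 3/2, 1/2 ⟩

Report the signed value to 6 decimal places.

triangle: 2!×3!×0!/6! = 12/720
(j±m)!: 2!×3!×2!×0!×2!×1! = 48
prefactor² = (2J+1)×Δ×N² = 16/5
  k=2: +1/(2!×0!×1!×0!×2!×0!) = 1/4
Σ = 1/4  ⇒  CG² = 16/5×1/4² = 1/5
CG = +√(1/5) = +0.447214

+0.447214  (= +√(1/5))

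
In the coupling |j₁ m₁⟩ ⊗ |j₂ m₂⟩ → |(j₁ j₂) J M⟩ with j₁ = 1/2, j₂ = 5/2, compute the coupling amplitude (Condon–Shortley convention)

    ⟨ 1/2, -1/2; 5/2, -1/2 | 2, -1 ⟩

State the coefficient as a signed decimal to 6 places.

triangle: 1!·0!·4!/6! = 24/720
(j±m)!: 0!·1!·2!·3!·1!·3! = 72
prefactor² = (2J+1)·Δ·N² = 12
  k=1: −1/(1!·0!·0!·1!·0!·3!) = -1/6
Σ = -1/6  ⇒  CG² = 12·(-1/6)² = 1/3
CG = −√(1/3) = -0.577350

−√(1/3) ≈ -0.577350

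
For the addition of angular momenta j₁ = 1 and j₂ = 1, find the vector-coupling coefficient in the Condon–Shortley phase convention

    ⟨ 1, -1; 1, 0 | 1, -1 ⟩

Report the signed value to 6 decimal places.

−√(1/2) = -0.707107

triangle: 1!*1!*1!/4! = 1/24
(j±m)!: 0!*2!*1!*1!*0!*2! = 4
prefactor² = (2J+1)*Δ*N² = 1/2
  k=1: −1/(1!*0!*1!*0!*0!*1!) = -1
Σ = -1  ⇒  CG² = 1/2*(-1)² = 1/2
CG = −√(1/2) = -0.707107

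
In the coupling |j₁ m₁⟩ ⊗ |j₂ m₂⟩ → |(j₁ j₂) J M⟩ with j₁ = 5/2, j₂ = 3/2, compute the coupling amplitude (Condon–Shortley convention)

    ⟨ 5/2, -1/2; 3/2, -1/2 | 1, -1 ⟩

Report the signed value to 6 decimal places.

j₁+j₂−J=3  J+j₁−j₂=2  J−j₁+j₂=0  j₁+j₂+J+1=6
(j₁±m₁, j₂±m₂, J±M) = (2,3,1,2,0,2)
P² = 12/5
sum k=1..1:
  [1] −1/4 = -1/4
S = -1/4
C² = P²·S² = 3/20 ; C = -0.387298

-0.387298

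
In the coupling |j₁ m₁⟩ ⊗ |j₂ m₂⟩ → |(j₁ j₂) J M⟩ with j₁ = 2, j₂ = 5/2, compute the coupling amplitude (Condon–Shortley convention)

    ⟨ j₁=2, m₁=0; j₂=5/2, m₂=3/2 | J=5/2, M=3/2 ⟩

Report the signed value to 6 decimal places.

-0.119523

j₁+j₂−J=2  J+j₁−j₂=2  J−j₁+j₂=3  j₁+j₂+J+1=8
(j₁±m₁, j₂±m₂, J±M) = (2,2,4,1,4,1)
P² = 288/35
sum k=1..2:
  [1] −1/6 = -1/6
  [2] +1/8 = 1/8
S = -1/24
C² = P²·S² = 1/70 ; C = -0.119523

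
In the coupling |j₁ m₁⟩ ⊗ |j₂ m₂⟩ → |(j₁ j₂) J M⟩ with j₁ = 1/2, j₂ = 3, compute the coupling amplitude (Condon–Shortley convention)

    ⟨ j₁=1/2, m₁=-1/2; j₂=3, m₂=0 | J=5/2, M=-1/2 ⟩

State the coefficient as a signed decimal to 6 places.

−√(3/7) ≈ -0.654654

triangle: 1!·0!·5!/7! = 120/5040
(j±m)!: 0!·1!·3!·3!·2!·3! = 432
prefactor² = (2J+1)·Δ·N² = 432/7
  k=1: −1/(1!·0!·0!·2!·0!·3!) = -1/12
Σ = -1/12  ⇒  CG² = 432/7·(-1/12)² = 3/7
CG = −√(3/7) = -0.654654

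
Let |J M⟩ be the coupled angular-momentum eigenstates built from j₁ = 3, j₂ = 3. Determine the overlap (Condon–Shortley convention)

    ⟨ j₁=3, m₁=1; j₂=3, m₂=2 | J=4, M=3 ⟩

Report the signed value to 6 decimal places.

j₁+j₂−J=2  J+j₁−j₂=4  J−j₁+j₂=4  j₁+j₂+J+1=11
(j₁±m₁, j₂±m₂, J±M) = (4,2,5,1,7,1)
P² = 82944/11
sum k=1..2:
  [1] −1/144 = -1/144
  [2] +1/288 = 1/288
S = -1/288
C² = P²·S² = 1/11 ; C = -0.301511

-0.301511  (= −√(1/11))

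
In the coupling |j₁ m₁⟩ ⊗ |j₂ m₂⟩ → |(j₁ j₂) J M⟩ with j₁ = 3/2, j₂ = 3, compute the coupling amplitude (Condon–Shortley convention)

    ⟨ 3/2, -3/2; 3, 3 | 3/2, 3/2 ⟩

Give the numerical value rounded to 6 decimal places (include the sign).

triangle: 3!*0!*3!/7! = 36/5040
(j±m)!: 0!*3!*6!*0!*3!*0! = 25920
prefactor² = (2J+1)*Δ*N² = 5184/7
  k=3: −1/(3!*0!*0!*3!*0!*0!) = -1/36
Σ = -1/36  ⇒  CG² = 5184/7*(-1/36)² = 4/7
CG = −√(4/7) = -0.755929

−√(4/7) ≈ -0.755929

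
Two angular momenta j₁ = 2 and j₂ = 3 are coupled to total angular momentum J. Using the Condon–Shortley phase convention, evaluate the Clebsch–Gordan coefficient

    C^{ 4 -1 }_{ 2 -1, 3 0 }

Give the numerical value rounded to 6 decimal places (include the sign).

−√(3/14) ≈ -0.462910

√[9·1!3!5!/10! · 1!3!3!3!3!5!] = √(1944/7)
  +(−1)^0/∏(0,1,3,3,0,2)! = 1/72  (running 1/72)
  +(−1)^1/∏(1,0,2,2,1,3)! = -1/24  (running -1/36)
⟨..|..⟩ = √(1944/7)·(-1/36) = -0.462910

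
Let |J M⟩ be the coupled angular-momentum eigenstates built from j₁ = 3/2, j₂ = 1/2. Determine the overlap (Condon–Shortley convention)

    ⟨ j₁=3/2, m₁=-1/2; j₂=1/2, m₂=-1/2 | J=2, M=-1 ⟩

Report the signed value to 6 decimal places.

triangle: 0!×3!×1!/5! = 6/120
(j±m)!: 1!×2!×0!×1!×1!×3! = 12
prefactor² = (2J+1)×Δ×N² = 3
  k=0: +1/(0!×0!×2!×0!×1!×1!) = 1/2
Σ = 1/2  ⇒  CG² = 3×1/2² = 3/4
CG = +√(3/4) = +0.866025

+√(3/4) ≈ +0.866025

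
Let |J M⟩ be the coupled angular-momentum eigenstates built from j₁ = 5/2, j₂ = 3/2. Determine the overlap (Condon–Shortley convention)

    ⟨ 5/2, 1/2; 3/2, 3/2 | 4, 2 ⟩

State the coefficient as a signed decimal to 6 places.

+√(5/14) = +0.597614

j₁+j₂−J=0  J+j₁−j₂=5  J−j₁+j₂=3  j₁+j₂+J+1=9
(j₁±m₁, j₂±m₂, J±M) = (3,2,3,0,6,2)
P² = 12960/7
sum k=0..0:
  [0] +1/72 = 1/72
S = 1/72
C² = P²·S² = 5/14 ; C = +0.597614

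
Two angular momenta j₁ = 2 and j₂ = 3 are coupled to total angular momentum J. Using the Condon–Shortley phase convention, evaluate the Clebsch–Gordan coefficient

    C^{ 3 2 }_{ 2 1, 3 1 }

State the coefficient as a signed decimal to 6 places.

−√(1/4) ≈ -0.500000

√[7·2!2!4!/9! · 3!1!4!2!5!1!] = √(64)
  +(−1)^0/∏(0,2,1,4,1,0)! = 1/48  (running 1/48)
  +(−1)^1/∏(1,1,0,3,2,1)! = -1/12  (running -1/16)
⟨..|..⟩ = √(64)·(-1/16) = -0.500000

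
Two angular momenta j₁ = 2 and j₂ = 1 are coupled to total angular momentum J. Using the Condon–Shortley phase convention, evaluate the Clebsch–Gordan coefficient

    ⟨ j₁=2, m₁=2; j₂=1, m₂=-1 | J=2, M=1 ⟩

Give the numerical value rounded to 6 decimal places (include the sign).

+0.577350

triangle: 1!*3!*1!/6! = 6/720
(j±m)!: 4!*0!*0!*2!*3!*1! = 288
prefactor² = (2J+1)*Δ*N² = 12
  k=0: +1/(0!*1!*0!*0!*3!*1!) = 1/6
Σ = 1/6  ⇒  CG² = 12*1/6² = 1/3
CG = +√(1/3) = +0.577350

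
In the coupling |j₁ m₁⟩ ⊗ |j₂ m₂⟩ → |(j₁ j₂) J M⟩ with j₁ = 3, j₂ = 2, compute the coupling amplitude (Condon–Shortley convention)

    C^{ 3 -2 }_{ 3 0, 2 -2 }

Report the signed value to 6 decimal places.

+√(1/3) ≈ +0.577350

√[7·2!4!2!/9! · 3!3!0!4!1!5!] = √(192)
  +(−1)^0/∏(0,2,3,0,1,2)! = 1/24  (running 1/24)
⟨..|..⟩ = √(192)·(1/24) = +0.577350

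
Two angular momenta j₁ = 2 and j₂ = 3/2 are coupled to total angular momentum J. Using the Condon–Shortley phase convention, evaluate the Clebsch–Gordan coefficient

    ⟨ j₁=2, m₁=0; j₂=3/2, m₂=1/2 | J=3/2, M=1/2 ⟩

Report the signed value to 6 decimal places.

j₁+j₂−J=2  J+j₁−j₂=2  J−j₁+j₂=1  j₁+j₂+J+1=6
(j₁±m₁, j₂±m₂, J±M) = (2,2,2,1,2,1)
P² = 16/45
sum k=1..2:
  [1] −1/1 = -1
  [2] +1/4 = 1/4
S = -3/4
C² = P²·S² = 1/5 ; C = -0.447214

-0.447214  (= −√(1/5))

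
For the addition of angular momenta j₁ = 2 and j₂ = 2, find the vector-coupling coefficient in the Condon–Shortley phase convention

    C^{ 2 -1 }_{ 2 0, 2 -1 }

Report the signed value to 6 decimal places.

−√(1/14) ≈ -0.267261

√[5·2!2!2!/7! · 2!2!1!3!1!3!] = √(8/7)
  +(−1)^0/∏(0,2,2,1,0,1)! = 1/4  (running 1/4)
  +(−1)^1/∏(1,1,1,0,1,2)! = -1/2  (running -1/4)
⟨..|..⟩ = √(8/7)·(-1/4) = -0.267261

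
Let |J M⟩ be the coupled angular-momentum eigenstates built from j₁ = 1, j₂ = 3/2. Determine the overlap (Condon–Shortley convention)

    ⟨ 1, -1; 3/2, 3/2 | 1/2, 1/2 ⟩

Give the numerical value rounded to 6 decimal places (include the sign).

+0.707107  (= +√(1/2))

√[2·2!0!1!/4! · 0!2!3!0!1!0!] = √(2)
  +(−1)^2/∏(2,0,0,1,0,0)! = 1/2  (running 1/2)
⟨..|..⟩ = √(2)·(1/2) = +0.707107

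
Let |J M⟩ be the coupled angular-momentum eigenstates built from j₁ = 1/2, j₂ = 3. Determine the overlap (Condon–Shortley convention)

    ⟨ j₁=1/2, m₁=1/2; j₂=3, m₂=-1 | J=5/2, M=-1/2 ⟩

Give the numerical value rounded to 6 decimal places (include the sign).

triangle: 1!×0!×5!/7! = 120/5040
(j±m)!: 1!×0!×2!×4!×2!×3! = 576
prefactor² = (2J+1)×Δ×N² = 576/7
  k=0: +1/(0!×1!×0!×2!×0!×3!) = 1/12
Σ = 1/12  ⇒  CG² = 576/7×1/12² = 4/7
CG = +√(4/7) = +0.755929

+√(4/7) = +0.755929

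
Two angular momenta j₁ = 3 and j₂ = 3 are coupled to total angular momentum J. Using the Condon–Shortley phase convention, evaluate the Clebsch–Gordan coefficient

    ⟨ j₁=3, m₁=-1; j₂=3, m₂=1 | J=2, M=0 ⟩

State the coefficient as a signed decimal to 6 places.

-0.327327  (= −√(3/28))

triangle: 4!*2!*2!/9! = 96/362880
(j±m)!: 2!*4!*4!*2!*2!*2! = 9216
prefactor² = (2J+1)*Δ*N² = 256/21
  k=2: +1/(2!*2!*2!*2!*0!*0!) = 1/16
  k=3: −1/(3!*1!*1!*1!*1!*1!) = -1/6
  k=4: +1/(4!*0!*0!*0!*2!*2!) = 1/96
Σ = -3/32  ⇒  CG² = 256/21*(-3/32)² = 3/28
CG = −√(3/28) = -0.327327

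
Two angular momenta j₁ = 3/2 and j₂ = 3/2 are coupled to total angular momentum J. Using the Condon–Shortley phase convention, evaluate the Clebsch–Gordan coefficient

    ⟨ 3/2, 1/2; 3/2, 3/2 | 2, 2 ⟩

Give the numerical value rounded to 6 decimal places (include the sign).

triangle: 1!×2!×2!/6! = 4/720
(j±m)!: 2!×1!×3!×0!×4!×0! = 288
prefactor² = (2J+1)×Δ×N² = 8
  k=1: −1/(1!×0!×0!×2!×2!×0!) = -1/4
Σ = -1/4  ⇒  CG² = 8×(-1/4)² = 1/2
CG = −√(1/2) = -0.707107

-0.707107  (= −√(1/2))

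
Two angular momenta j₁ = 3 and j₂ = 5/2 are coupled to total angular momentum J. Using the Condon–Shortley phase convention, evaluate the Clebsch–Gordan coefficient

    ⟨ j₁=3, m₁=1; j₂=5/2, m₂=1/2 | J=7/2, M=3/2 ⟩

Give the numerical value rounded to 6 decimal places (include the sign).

-0.487950

√[8·2!4!3!/10! · 4!2!3!2!5!2!] = √(3072/35)
  +(−1)^0/∏(0,2,2,3,2,0)! = 1/48  (running 1/48)
  +(−1)^1/∏(1,1,1,2,3,1)! = -1/12  (running -1/16)
  +(−1)^2/∏(2,0,0,1,4,2)! = 1/96  (running -5/96)
⟨..|..⟩ = √(3072/35)·(-5/96) = -0.487950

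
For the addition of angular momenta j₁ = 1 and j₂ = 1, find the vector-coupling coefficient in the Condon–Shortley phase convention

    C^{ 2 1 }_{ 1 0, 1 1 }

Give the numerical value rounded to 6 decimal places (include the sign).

j₁+j₂−J=0  J+j₁−j₂=2  J−j₁+j₂=2  j₁+j₂+J+1=5
(j₁±m₁, j₂±m₂, J±M) = (1,1,2,0,3,1)
P² = 2
sum k=0..0:
  [0] +1/2 = 1/2
S = 1/2
C² = P²·S² = 1/2 ; C = +0.707107

+√(1/2) ≈ +0.707107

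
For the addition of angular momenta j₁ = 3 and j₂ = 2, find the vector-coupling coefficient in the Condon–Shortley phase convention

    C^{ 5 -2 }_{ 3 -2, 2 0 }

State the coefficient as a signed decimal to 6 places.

+0.547723  (= +√(3/10))

triangle: 0!·6!·4!/11! = 17280/39916800
(j±m)!: 1!·5!·2!·2!·3!·7! = 14515200
prefactor² = (2J+1)·Δ·N² = 69120
  k=0: +1/(0!·0!·5!·2!·1!·2!) = 1/480
Σ = 1/480  ⇒  CG² = 69120·1/480² = 3/10
CG = +√(3/10) = +0.547723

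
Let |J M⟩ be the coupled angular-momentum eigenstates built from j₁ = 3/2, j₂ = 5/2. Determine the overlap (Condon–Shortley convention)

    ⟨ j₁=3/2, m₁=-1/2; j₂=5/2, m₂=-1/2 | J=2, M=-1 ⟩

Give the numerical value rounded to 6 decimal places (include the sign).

j₁+j₂−J=2  J+j₁−j₂=1  J−j₁+j₂=3  j₁+j₂+J+1=7
(j₁±m₁, j₂±m₂, J±M) = (1,2,2,3,1,3)
P² = 12/7
sum k=1..2:
  [1] −1/2 = -1/2
  [2] +1/12 = 1/12
S = -5/12
C² = P²·S² = 25/84 ; C = -0.545545

-0.545545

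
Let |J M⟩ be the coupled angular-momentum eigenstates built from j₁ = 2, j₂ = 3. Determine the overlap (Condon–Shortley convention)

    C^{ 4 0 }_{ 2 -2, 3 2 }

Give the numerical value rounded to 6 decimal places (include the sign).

triangle: 1!·3!·5!/10! = 720/3628800
(j±m)!: 0!·4!·5!·1!·4!·4! = 1658880
prefactor² = (2J+1)·Δ·N² = 20736/7
  k=1: −1/(1!·0!·3!·4!·0!·1!) = -1/144
Σ = -1/144  ⇒  CG² = 20736/7·(-1/144)² = 1/7
CG = −√(1/7) = -0.377964

−√(1/7) ≈ -0.377964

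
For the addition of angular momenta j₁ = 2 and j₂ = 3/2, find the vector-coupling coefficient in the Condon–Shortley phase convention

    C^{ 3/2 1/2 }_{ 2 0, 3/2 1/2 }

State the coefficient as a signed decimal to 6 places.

-0.447214  (= −√(1/5))

triangle: 2!·2!·1!/6! = 4/720
(j±m)!: 2!·2!·2!·1!·2!·1! = 16
prefactor² = (2J+1)·Δ·N² = 16/45
  k=1: −1/(1!·1!·1!·1!·1!·0!) = -1
  k=2: +1/(2!·0!·0!·0!·2!·1!) = 1/4
Σ = -3/4  ⇒  CG² = 16/45·(-3/4)² = 1/5
CG = −√(1/5) = -0.447214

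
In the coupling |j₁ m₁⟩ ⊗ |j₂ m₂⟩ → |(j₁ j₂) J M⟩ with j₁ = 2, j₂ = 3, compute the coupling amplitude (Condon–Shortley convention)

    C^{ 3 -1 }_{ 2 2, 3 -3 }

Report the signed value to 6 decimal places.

+√(1/6) = +0.408248

√[7·2!2!4!/9! · 4!0!0!6!2!4!] = √(1536)
  +(−1)^0/∏(0,2,0,0,2,4)! = 1/96  (running 1/96)
⟨..|..⟩ = √(1536)·(1/96) = +0.408248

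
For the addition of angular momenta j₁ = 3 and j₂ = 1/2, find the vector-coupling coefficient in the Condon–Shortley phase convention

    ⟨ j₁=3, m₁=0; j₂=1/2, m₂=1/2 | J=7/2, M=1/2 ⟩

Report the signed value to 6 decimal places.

triangle: 0!×6!×1!/8! = 720/40320
(j±m)!: 3!×3!×1!×0!×4!×3! = 5184
prefactor² = (2J+1)×Δ×N² = 5184/7
  k=0: +1/(0!×0!×3!×1!×3!×0!) = 1/36
Σ = 1/36  ⇒  CG² = 5184/7×1/36² = 4/7
CG = +√(4/7) = +0.755929

+0.755929  (= +√(4/7))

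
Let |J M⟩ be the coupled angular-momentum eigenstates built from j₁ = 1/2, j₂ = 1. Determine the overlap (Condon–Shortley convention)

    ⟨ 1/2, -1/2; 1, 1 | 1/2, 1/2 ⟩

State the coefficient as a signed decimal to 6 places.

-0.816497  (= −√(2/3))

triangle: 1!×0!×1!/3! = 1/6
(j±m)!: 0!×1!×2!×0!×1!×0! = 2
prefactor² = (2J+1)×Δ×N² = 2/3
  k=1: −1/(1!×0!×0!×1!×0!×0!) = -1
Σ = -1  ⇒  CG² = 2/3×(-1)² = 2/3
CG = −√(2/3) = -0.816497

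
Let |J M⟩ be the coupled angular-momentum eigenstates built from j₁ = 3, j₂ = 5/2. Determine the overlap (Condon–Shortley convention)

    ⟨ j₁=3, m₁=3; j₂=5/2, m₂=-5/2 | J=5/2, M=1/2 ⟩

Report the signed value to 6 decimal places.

√[6·3!3!2!/9! · 6!0!0!5!3!2!] = √(8640/7)
  +(−1)^0/∏(0,3,0,0,3,2)! = 1/72  (running 1/72)
⟨..|..⟩ = √(8640/7)·(1/72) = +0.487950

+0.487950  (= +√(5/21))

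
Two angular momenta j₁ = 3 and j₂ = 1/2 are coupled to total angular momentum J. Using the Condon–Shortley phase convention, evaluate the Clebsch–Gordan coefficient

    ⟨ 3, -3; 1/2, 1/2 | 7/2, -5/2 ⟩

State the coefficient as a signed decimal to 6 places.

j₁+j₂−J=0  J+j₁−j₂=6  J−j₁+j₂=1  j₁+j₂+J+1=8
(j₁±m₁, j₂±m₂, J±M) = (0,6,1,0,1,6)
P² = 518400/7
sum k=0..0:
  [0] +1/720 = 1/720
S = 1/720
C² = P²·S² = 1/7 ; C = +0.377964

+√(1/7) = +0.377964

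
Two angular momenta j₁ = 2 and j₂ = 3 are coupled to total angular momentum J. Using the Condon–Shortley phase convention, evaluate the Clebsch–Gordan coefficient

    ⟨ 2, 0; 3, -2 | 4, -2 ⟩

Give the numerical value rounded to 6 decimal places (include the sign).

√[9·1!3!5!/10! · 2!2!1!5!2!6!] = √(8640/7)
  +(−1)^0/∏(0,1,2,1,1,4)! = 1/48  (running 1/48)
  +(−1)^1/∏(1,0,1,0,2,5)! = -1/240  (running 1/60)
⟨..|..⟩ = √(8640/7)·(1/60) = +0.585540

+√(12/35) = +0.585540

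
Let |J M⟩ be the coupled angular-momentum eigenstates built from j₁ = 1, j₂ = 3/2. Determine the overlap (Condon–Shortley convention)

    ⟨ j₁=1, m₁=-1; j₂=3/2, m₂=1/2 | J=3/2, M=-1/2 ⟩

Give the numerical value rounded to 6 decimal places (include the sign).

-0.730297  (= −√(8/15))

j₁+j₂−J=1  J+j₁−j₂=1  J−j₁+j₂=2  j₁+j₂+J+1=5
(j₁±m₁, j₂±m₂, J±M) = (0,2,2,1,1,2)
P² = 8/15
sum k=1..1:
  [1] −1/1 = -1
S = -1
C² = P²·S² = 8/15 ; C = -0.730297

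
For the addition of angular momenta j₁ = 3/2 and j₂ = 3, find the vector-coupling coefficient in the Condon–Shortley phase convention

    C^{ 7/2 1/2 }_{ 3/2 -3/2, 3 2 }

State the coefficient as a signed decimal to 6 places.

√[8·1!2!5!/9! · 0!3!5!1!4!3!] = √(3840/7)
  +(−1)^1/∏(1,0,2,4,0,1)! = -1/48  (running -1/48)
⟨..|..⟩ = √(3840/7)·(-1/48) = -0.487950

−√(5/21) ≈ -0.487950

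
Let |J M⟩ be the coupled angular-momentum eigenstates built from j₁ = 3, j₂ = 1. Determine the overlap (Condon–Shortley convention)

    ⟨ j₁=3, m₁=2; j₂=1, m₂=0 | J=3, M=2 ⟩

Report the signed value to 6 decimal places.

√[7·1!5!1!/8! · 5!1!1!1!5!1!] = √(300)
  +(−1)^0/∏(0,1,1,1,4,0)! = 1/24  (running 1/24)
  +(−1)^1/∏(1,0,0,0,5,1)! = -1/120  (running 1/30)
⟨..|..⟩ = √(300)·(1/30) = +0.577350

+√(1/3) ≈ +0.577350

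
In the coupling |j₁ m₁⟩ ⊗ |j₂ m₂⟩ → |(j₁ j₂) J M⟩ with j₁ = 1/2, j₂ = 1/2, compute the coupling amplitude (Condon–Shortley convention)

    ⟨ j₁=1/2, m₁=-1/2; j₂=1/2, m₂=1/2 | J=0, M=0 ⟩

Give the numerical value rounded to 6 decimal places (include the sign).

-0.707107  (= −√(1/2))

j₁+j₂−J=1  J+j₁−j₂=0  J−j₁+j₂=0  j₁+j₂+J+1=2
(j₁±m₁, j₂±m₂, J±M) = (0,1,1,0,0,0)
P² = 1/2
sum k=1..1:
  [1] −1/1 = -1
S = -1
C² = P²·S² = 1/2 ; C = -0.707107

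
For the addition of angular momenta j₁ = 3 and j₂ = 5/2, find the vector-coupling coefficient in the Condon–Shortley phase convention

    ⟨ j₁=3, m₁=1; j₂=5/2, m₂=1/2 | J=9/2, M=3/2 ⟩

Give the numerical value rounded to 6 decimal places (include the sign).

+√(5/231) ≈ +0.147122

√[10·1!5!4!/11! · 4!2!3!2!6!3!] = √(138240/77)
  +(−1)^0/∏(0,1,2,3,3,1)! = 1/72  (running 1/72)
  +(−1)^1/∏(1,0,1,2,4,2)! = -1/96  (running 1/288)
⟨..|..⟩ = √(138240/77)·(1/288) = +0.147122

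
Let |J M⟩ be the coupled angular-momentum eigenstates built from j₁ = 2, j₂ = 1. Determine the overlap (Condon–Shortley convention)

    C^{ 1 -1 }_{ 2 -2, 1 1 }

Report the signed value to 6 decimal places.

√[3·2!2!0!/5! · 0!4!2!0!0!2!] = √(48/5)
  +(−1)^2/∏(2,0,2,0,0,0)! = 1/4  (running 1/4)
⟨..|..⟩ = √(48/5)·(1/4) = +0.774597

+0.774597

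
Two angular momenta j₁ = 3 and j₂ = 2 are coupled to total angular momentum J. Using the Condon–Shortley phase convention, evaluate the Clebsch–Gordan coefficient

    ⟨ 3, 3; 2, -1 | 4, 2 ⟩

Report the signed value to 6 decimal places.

+0.439155  (= +√(27/140))

triangle: 1!·5!·3!/10! = 720/3628800
(j±m)!: 6!·0!·1!·3!·6!·2! = 6220800
prefactor² = (2J+1)·Δ·N² = 77760/7
  k=0: +1/(0!·1!·0!·1!·5!·2!) = 1/240
Σ = 1/240  ⇒  CG² = 77760/7·1/240² = 27/140
CG = +√(27/140) = +0.439155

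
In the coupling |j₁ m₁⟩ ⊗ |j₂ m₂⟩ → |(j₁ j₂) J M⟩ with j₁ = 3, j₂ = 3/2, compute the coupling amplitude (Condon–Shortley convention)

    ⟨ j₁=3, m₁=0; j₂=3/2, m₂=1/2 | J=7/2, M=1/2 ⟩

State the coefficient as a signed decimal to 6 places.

triangle: 1!*5!*2!/9! = 240/362880
(j±m)!: 3!*3!*2!*1!*4!*3! = 10368
prefactor² = (2J+1)*Δ*N² = 384/7
  k=0: +1/(0!*1!*3!*2!*2!*0!) = 1/24
  k=1: −1/(1!*0!*2!*1!*3!*1!) = -1/12
Σ = -1/24  ⇒  CG² = 384/7*(-1/24)² = 2/21
CG = −√(2/21) = -0.308607

−√(2/21) ≈ -0.308607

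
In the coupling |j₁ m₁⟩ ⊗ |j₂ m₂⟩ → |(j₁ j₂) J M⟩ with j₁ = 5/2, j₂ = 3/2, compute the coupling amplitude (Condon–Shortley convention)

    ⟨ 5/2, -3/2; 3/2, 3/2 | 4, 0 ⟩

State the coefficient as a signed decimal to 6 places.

√[9·0!5!3!/9! · 1!4!3!0!4!4!] = √(10368/7)
  +(−1)^0/∏(0,0,4,3,1,0)! = 1/144  (running 1/144)
⟨..|..⟩ = √(10368/7)·(1/144) = +0.267261

+0.267261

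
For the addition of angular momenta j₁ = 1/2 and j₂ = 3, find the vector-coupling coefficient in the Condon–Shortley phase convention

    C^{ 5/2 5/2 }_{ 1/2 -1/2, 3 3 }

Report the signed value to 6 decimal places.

-0.925820

triangle: 1!*0!*5!/7! = 120/5040
(j±m)!: 0!*1!*6!*0!*5!*0! = 86400
prefactor² = (2J+1)*Δ*N² = 86400/7
  k=1: −1/(1!*0!*0!*5!*0!*0!) = -1/120
Σ = -1/120  ⇒  CG² = 86400/7*(-1/120)² = 6/7
CG = −√(6/7) = -0.925820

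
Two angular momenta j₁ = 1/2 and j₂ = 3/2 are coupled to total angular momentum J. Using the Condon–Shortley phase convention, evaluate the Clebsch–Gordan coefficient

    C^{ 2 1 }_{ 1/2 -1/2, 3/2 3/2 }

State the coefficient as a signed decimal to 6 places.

+0.500000  (= +√(1/4))

j₁+j₂−J=0  J+j₁−j₂=1  J−j₁+j₂=3  j₁+j₂+J+1=5
(j₁±m₁, j₂±m₂, J±M) = (0,1,3,0,3,1)
P² = 9
sum k=0..0:
  [0] +1/6 = 1/6
S = 1/6
C² = P²·S² = 1/4 ; C = +0.500000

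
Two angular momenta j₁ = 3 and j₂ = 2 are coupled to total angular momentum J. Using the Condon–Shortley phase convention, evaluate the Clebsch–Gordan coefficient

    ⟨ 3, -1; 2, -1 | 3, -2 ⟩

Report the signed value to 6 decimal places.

-0.500000

√[7·2!4!2!/9! · 2!4!1!3!1!5!] = √(64)
  +(−1)^0/∏(0,2,4,1,0,1)! = 1/48  (running 1/48)
  +(−1)^1/∏(1,1,3,0,1,2)! = -1/12  (running -1/16)
⟨..|..⟩ = √(64)·(-1/16) = -0.500000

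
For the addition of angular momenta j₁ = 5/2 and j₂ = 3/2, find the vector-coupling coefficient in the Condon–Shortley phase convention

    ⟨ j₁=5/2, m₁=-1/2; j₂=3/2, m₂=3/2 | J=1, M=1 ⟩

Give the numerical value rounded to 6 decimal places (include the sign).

−√(1/20) ≈ -0.223607

j₁+j₂−J=3  J+j₁−j₂=2  J−j₁+j₂=0  j₁+j₂+J+1=6
(j₁±m₁, j₂±m₂, J±M) = (2,3,3,0,2,0)
P² = 36/5
sum k=3..3:
  [3] −1/12 = -1/12
S = -1/12
C² = P²·S² = 1/20 ; C = -0.223607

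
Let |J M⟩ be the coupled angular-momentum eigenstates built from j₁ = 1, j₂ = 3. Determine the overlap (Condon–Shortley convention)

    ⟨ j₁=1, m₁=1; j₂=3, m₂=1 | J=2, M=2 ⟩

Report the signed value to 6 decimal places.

+√(1/21) ≈ +0.218218

√[5·2!0!4!/7! · 2!0!4!2!4!0!] = √(768/7)
  +(−1)^0/∏(0,2,0,4,0,0)! = 1/48  (running 1/48)
⟨..|..⟩ = √(768/7)·(1/48) = +0.218218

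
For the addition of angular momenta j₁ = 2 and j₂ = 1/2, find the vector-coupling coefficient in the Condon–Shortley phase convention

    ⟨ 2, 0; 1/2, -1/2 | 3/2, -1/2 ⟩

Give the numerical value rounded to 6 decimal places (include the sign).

+√(2/5) ≈ +0.632456

j₁+j₂−J=1  J+j₁−j₂=3  J−j₁+j₂=0  j₁+j₂+J+1=5
(j₁±m₁, j₂±m₂, J±M) = (2,2,0,1,1,2)
P² = 8/5
sum k=0..0:
  [0] +1/2 = 1/2
S = 1/2
C² = P²·S² = 2/5 ; C = +0.632456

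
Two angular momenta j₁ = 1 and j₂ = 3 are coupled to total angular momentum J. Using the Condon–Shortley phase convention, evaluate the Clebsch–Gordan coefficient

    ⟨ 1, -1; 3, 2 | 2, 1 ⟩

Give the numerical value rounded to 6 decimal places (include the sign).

+0.690066

triangle: 2!·0!·4!/7! = 48/5040
(j±m)!: 0!·2!·5!·1!·3!·1! = 1440
prefactor² = (2J+1)·Δ·N² = 480/7
  k=2: +1/(2!·0!·0!·3!·0!·1!) = 1/12
Σ = 1/12  ⇒  CG² = 480/7·1/12² = 10/21
CG = +√(10/21) = +0.690066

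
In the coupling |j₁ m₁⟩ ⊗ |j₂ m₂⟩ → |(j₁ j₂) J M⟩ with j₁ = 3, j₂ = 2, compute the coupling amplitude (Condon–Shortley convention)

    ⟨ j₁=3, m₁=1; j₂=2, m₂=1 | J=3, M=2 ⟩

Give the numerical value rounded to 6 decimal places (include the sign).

triangle: 2!·4!·2!/9! = 96/362880
(j±m)!: 4!·2!·3!·1!·5!·1! = 34560
prefactor² = (2J+1)·Δ·N² = 64
  k=1: −1/(1!·1!·1!·2!·3!·0!) = -1/12
  k=2: +1/(2!·0!·0!·1!·4!·1!) = 1/48
Σ = -1/16  ⇒  CG² = 64·(-1/16)² = 1/4
CG = −√(1/4) = -0.500000

-0.500000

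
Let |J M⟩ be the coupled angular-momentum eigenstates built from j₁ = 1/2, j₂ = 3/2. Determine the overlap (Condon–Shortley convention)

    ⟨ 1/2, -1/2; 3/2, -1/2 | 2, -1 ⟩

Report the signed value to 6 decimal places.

+√(3/4) = +0.866025

j₁+j₂−J=0  J+j₁−j₂=1  J−j₁+j₂=3  j₁+j₂+J+1=5
(j₁±m₁, j₂±m₂, J±M) = (0,1,1,2,1,3)
P² = 3
sum k=0..0:
  [0] +1/2 = 1/2
S = 1/2
C² = P²·S² = 3/4 ; C = +0.866025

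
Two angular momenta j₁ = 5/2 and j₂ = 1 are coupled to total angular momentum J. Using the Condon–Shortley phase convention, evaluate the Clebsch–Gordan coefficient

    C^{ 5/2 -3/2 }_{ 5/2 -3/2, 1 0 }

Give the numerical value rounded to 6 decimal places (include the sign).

√[6·1!4!1!/7! · 1!4!1!1!1!4!] = √(576/35)
  +(−1)^0/∏(0,1,4,1,0,0)! = 1/24  (running 1/24)
  +(−1)^1/∏(1,0,3,0,1,1)! = -1/6  (running -1/8)
⟨..|..⟩ = √(576/35)·(-1/8) = -0.507093

-0.507093  (= −√(9/35))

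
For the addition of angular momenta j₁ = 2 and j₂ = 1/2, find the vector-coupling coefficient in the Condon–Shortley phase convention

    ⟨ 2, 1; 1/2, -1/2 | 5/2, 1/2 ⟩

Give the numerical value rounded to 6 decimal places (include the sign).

j₁+j₂−J=0  J+j₁−j₂=4  J−j₁+j₂=1  j₁+j₂+J+1=6
(j₁±m₁, j₂±m₂, J±M) = (3,1,0,1,3,2)
P² = 72/5
sum k=0..0:
  [0] +1/6 = 1/6
S = 1/6
C² = P²·S² = 2/5 ; C = +0.632456

+√(2/5) = +0.632456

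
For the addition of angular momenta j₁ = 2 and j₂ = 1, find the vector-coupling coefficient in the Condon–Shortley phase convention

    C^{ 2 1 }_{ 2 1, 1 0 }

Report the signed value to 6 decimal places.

+√(1/6) ≈ +0.408248

triangle: 1!*3!*1!/6! = 6/720
(j±m)!: 3!*1!*1!*1!*3!*1! = 36
prefactor² = (2J+1)*Δ*N² = 3/2
  k=0: +1/(0!*1!*1!*1!*2!*0!) = 1/2
  k=1: −1/(1!*0!*0!*0!*3!*1!) = -1/6
Σ = 1/3  ⇒  CG² = 3/2*1/3² = 1/6
CG = +√(1/6) = +0.408248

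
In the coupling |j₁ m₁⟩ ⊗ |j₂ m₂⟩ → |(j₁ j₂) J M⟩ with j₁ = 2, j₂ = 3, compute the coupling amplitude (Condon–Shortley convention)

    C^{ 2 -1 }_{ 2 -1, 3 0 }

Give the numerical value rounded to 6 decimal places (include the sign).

triangle: 3!*1!*3!/8! = 36/40320
(j±m)!: 1!*3!*3!*3!*1!*3! = 1296
prefactor² = (2J+1)*Δ*N² = 81/14
  k=2: +1/(2!*1!*1!*1!*0!*2!) = 1/4
  k=3: −1/(3!*0!*0!*0!*1!*3!) = -1/36
Σ = 2/9  ⇒  CG² = 81/14*2/9² = 2/7
CG = +√(2/7) = +0.534522

+0.534522  (= +√(2/7))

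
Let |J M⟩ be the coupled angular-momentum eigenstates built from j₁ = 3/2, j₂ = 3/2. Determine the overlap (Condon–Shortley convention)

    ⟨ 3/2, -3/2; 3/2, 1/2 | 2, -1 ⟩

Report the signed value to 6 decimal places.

triangle: 1!×2!×2!/6! = 4/720
(j±m)!: 0!×3!×2!×1!×1!×3! = 72
prefactor² = (2J+1)×Δ×N² = 2
  k=1: −1/(1!×0!×2!×1!×0!×1!) = -1/2
Σ = -1/2  ⇒  CG² = 2×(-1/2)² = 1/2
CG = −√(1/2) = -0.707107

−√(1/2) = -0.707107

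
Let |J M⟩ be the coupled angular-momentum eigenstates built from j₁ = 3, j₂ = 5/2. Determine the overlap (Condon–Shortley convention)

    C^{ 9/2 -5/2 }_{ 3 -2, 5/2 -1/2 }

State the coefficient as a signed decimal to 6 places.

-0.497468

triangle: 1!*5!*4!/11! = 2880/39916800
(j±m)!: 1!*5!*2!*3!*2!*7! = 14515200
prefactor² = (2J+1)*Δ*N² = 115200/11
  k=0: +1/(0!*1!*5!*2!*0!*2!) = 1/480
  k=1: −1/(1!*0!*4!*1!*1!*3!) = -1/144
Σ = -7/1440  ⇒  CG² = 115200/11*(-7/1440)² = 49/198
CG = −√(49/198) = -0.497468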